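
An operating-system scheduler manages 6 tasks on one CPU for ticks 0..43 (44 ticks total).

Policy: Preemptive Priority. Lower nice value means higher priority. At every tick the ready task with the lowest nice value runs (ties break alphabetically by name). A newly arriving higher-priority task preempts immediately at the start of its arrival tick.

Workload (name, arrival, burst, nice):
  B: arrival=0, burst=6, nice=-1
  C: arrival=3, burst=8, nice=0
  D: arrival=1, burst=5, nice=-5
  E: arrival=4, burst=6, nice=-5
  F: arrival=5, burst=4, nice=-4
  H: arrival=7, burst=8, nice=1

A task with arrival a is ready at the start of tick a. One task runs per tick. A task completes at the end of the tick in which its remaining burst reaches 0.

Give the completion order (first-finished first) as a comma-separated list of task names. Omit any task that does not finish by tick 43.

completion order = D, E, F, B, C, H

t=0: ready={B} → run B
t=1: ready={B,D} → run D
t=2: ready={B,D} → run D
t=3: ready={B,C,D} → run D
t=4: ready={B,C,D,E} → run D
t=5: ready={B,C,D,E,F} → run D
t=6: ready={B,C,E,F} → run E
t=7: ready={B,C,E,F,H} → run E
t=8: ready={B,C,E,F,H} → run E
t=9: ready={B,C,E,F,H} → run E
t=10: ready={B,C,E,F,H} → run E
t=11: ready={B,C,E,F,H} → run E
t=12: ready={B,C,F,H} → run F
t=13: ready={B,C,F,H} → run F
t=14: ready={B,C,F,H} → run F
t=15: ready={B,C,F,H} → run F
t=16: ready={B,C,H} → run B
t=17: ready={B,C,H} → run B
t=18: ready={B,C,H} → run B
t=19: ready={B,C,H} → run B
t=20: ready={B,C,H} → run B
t=21: ready={C,H} → run C
t=22: ready={C,H} → run C
t=23: ready={C,H} → run C
t=24: ready={C,H} → run C
t=25: ready={C,H} → run C
t=26: ready={C,H} → run C
t=27: ready={C,H} → run C
t=28: ready={C,H} → run C
t=29: ready={H} → run H
t=30: ready={H} → run H
t=31: ready={H} → run H
t=32: ready={H} → run H
t=33: ready={H} → run H
t=34: ready={H} → run H
t=35: ready={H} → run H
t=36: ready={H} → run H
t=37: (idle)
t=38: (idle)
t=39: (idle)
t=40: (idle)
t=41: (idle)
t=42: (idle)
t=43: (idle)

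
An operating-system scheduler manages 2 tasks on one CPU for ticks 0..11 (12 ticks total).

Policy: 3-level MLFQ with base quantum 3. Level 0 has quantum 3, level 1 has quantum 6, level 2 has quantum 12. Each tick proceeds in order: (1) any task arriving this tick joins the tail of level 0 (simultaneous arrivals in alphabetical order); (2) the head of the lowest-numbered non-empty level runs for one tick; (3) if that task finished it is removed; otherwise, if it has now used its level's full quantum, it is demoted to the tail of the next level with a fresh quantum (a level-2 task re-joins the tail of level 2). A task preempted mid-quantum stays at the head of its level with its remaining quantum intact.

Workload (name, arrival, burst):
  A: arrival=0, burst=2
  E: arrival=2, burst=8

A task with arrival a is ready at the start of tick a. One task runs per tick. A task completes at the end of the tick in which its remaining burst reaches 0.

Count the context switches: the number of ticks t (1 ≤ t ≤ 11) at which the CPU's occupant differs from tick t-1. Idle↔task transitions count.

t=0: L0/L1/L2 = A/-/- → run A
t=1: L0/L1/L2 = A/-/- → run A
t=2: L0/L1/L2 = E/-/- → run E
t=3: L0/L1/L2 = E/-/- → run E
t=4: L0/L1/L2 = E/-/- → run E
t=5: L0/L1/L2 = -/E/- → run E
t=6: L0/L1/L2 = -/E/- → run E
t=7: L0/L1/L2 = -/E/- → run E
t=8: L0/L1/L2 = -/E/- → run E
t=9: L0/L1/L2 = -/E/- → run E
t=10: (idle)
t=11: (idle)

context switches = 2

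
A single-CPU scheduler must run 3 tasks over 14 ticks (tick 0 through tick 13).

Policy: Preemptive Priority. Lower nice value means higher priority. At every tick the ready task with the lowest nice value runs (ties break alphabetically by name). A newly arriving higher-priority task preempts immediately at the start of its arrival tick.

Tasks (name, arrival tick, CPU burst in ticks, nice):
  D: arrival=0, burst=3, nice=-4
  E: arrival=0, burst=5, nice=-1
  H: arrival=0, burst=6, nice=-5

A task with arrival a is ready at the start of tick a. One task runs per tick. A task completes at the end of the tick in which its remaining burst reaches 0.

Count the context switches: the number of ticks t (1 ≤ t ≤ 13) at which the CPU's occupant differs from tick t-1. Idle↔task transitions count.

t=0: ready={D,E,H} → run H
t=1: ready={D,E,H} → run H
t=2: ready={D,E,H} → run H
t=3: ready={D,E,H} → run H
t=4: ready={D,E,H} → run H
t=5: ready={D,E,H} → run H
t=6: ready={D,E} → run D
t=7: ready={D,E} → run D
t=8: ready={D,E} → run D
t=9: ready={E} → run E
t=10: ready={E} → run E
t=11: ready={E} → run E
t=12: ready={E} → run E
t=13: ready={E} → run E

context switches = 2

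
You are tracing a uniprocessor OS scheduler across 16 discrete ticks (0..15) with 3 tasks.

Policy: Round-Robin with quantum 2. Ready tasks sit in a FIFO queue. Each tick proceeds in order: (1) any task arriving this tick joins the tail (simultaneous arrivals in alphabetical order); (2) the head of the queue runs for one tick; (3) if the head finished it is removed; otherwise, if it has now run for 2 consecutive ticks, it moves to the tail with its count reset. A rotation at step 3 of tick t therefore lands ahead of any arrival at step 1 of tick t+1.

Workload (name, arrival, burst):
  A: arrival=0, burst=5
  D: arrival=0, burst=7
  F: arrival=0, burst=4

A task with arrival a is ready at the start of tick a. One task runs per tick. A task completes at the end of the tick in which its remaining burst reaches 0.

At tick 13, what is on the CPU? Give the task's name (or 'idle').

running at tick 13 = D

t=0: queue=[A,D,F] q_used=0 → run A
t=1: queue=[A,D,F] q_used=1 → run A
t=2: queue=[D,F,A] q_used=0 → run D
t=3: queue=[D,F,A] q_used=1 → run D
t=4: queue=[F,A,D] q_used=0 → run F
t=5: queue=[F,A,D] q_used=1 → run F
t=6: queue=[A,D,F] q_used=0 → run A
t=7: queue=[A,D,F] q_used=1 → run A
t=8: queue=[D,F,A] q_used=0 → run D
t=9: queue=[D,F,A] q_used=1 → run D
t=10: queue=[F,A,D] q_used=0 → run F
t=11: queue=[F,A,D] q_used=1 → run F
t=12: queue=[A,D] q_used=0 → run A
t=13: queue=[D] q_used=0 → run D
t=14: queue=[D] q_used=1 → run D
t=15: queue=[D] q_used=0 → run D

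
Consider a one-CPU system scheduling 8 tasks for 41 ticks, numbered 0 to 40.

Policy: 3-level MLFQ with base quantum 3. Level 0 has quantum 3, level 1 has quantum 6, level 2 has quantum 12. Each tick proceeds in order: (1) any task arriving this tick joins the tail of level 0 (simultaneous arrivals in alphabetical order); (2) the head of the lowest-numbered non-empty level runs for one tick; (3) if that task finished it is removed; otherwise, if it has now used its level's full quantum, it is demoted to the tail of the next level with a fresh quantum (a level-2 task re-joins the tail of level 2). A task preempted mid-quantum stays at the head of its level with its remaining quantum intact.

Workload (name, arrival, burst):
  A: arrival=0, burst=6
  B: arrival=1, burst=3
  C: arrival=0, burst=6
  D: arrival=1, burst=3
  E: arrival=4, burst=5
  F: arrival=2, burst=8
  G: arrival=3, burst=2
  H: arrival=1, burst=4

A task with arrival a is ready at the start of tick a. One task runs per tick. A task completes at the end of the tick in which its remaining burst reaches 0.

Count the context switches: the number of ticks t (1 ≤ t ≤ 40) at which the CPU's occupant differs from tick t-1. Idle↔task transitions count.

t=0: L0/L1/L2 = AC/-/- → run A
t=1: L0/L1/L2 = ACBDH/-/- → run A
t=2: L0/L1/L2 = ACBDHF/-/- → run A
t=3: L0/L1/L2 = CBDHFG/A/- → run C
t=4: L0/L1/L2 = CBDHFGE/A/- → run C
t=5: L0/L1/L2 = CBDHFGE/A/- → run C
t=6: L0/L1/L2 = BDHFGE/AC/- → run B
t=7: L0/L1/L2 = BDHFGE/AC/- → run B
t=8: L0/L1/L2 = BDHFGE/AC/- → run B
t=9: L0/L1/L2 = DHFGE/AC/- → run D
t=10: L0/L1/L2 = DHFGE/AC/- → run D
t=11: L0/L1/L2 = DHFGE/AC/- → run D
t=12: L0/L1/L2 = HFGE/AC/- → run H
t=13: L0/L1/L2 = HFGE/AC/- → run H
t=14: L0/L1/L2 = HFGE/AC/- → run H
t=15: L0/L1/L2 = FGE/ACH/- → run F
t=16: L0/L1/L2 = FGE/ACH/- → run F
t=17: L0/L1/L2 = FGE/ACH/- → run F
t=18: L0/L1/L2 = GE/ACHF/- → run G
t=19: L0/L1/L2 = GE/ACHF/- → run G
t=20: L0/L1/L2 = E/ACHF/- → run E
t=21: L0/L1/L2 = E/ACHF/- → run E
t=22: L0/L1/L2 = E/ACHF/- → run E
t=23: L0/L1/L2 = -/ACHFE/- → run A
t=24: L0/L1/L2 = -/ACHFE/- → run A
t=25: L0/L1/L2 = -/ACHFE/- → run A
t=26: L0/L1/L2 = -/CHFE/- → run C
t=27: L0/L1/L2 = -/CHFE/- → run C
t=28: L0/L1/L2 = -/CHFE/- → run C
t=29: L0/L1/L2 = -/HFE/- → run H
t=30: L0/L1/L2 = -/FE/- → run F
t=31: L0/L1/L2 = -/FE/- → run F
t=32: L0/L1/L2 = -/FE/- → run F
t=33: L0/L1/L2 = -/FE/- → run F
t=34: L0/L1/L2 = -/FE/- → run F
t=35: L0/L1/L2 = -/E/- → run E
t=36: L0/L1/L2 = -/E/- → run E
t=37: (idle)
t=38: (idle)
t=39: (idle)
t=40: (idle)

context switches = 13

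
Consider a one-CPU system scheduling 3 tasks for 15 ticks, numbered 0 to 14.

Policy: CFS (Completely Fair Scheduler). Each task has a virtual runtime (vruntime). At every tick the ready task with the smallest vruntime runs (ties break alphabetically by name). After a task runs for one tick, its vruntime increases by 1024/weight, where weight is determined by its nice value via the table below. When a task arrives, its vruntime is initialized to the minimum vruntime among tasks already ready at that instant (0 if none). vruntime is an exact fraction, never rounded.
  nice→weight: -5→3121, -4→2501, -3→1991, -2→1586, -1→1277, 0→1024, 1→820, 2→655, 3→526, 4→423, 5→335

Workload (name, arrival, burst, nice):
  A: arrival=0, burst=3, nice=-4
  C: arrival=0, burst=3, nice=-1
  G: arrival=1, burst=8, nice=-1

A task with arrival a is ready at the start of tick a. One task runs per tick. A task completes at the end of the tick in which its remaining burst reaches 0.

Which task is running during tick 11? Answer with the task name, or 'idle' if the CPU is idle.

t=0: vr[A=0 C=0] → run A
t=1: vr[A=1024/2501 C=0 G=0] → run C
t=2: vr[A=1024/2501 C=1024/1277 G=0] → run G
t=3: vr[A=1024/2501 C=1024/1277 G=1024/1277] → run A
t=4: vr[A=2048/2501 C=1024/1277 G=1024/1277] → run C
t=5: vr[A=2048/2501 C=2048/1277 G=1024/1277] → run G
t=6: vr[A=2048/2501 C=2048/1277 G=2048/1277] → run A
t=7: vr[C=2048/1277 G=2048/1277] → run C
t=8: vr[G=2048/1277] → run G
t=9: vr[G=3072/1277] → run G
t=10: vr[G=4096/1277] → run G
t=11: vr[G=5120/1277] → run G
t=12: vr[G=6144/1277] → run G
t=13: vr[G=7168/1277] → run G
t=14: (idle)

running at tick 11 = G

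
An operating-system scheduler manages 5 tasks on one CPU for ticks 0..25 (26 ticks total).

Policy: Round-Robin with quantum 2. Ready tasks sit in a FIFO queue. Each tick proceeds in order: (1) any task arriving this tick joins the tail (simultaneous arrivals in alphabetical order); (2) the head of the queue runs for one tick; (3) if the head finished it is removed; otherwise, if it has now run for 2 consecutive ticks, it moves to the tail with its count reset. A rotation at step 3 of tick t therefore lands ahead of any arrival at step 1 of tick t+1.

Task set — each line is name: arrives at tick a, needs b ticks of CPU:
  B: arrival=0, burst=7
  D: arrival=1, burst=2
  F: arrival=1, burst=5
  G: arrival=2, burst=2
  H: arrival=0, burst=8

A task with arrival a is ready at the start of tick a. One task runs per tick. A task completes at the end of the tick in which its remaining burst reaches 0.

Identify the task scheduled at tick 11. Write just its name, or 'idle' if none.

t=0: queue=[B,H] q_used=0 → run B
t=1: queue=[B,H,D,F] q_used=1 → run B
t=2: queue=[H,D,F,B,G] q_used=0 → run H
t=3: queue=[H,D,F,B,G] q_used=1 → run H
t=4: queue=[D,F,B,G,H] q_used=0 → run D
t=5: queue=[D,F,B,G,H] q_used=1 → run D
t=6: queue=[F,B,G,H] q_used=0 → run F
t=7: queue=[F,B,G,H] q_used=1 → run F
t=8: queue=[B,G,H,F] q_used=0 → run B
t=9: queue=[B,G,H,F] q_used=1 → run B
t=10: queue=[G,H,F,B] q_used=0 → run G
t=11: queue=[G,H,F,B] q_used=1 → run G
t=12: queue=[H,F,B] q_used=0 → run H
t=13: queue=[H,F,B] q_used=1 → run H
t=14: queue=[F,B,H] q_used=0 → run F
t=15: queue=[F,B,H] q_used=1 → run F
t=16: queue=[B,H,F] q_used=0 → run B
t=17: queue=[B,H,F] q_used=1 → run B
t=18: queue=[H,F,B] q_used=0 → run H
t=19: queue=[H,F,B] q_used=1 → run H
t=20: queue=[F,B,H] q_used=0 → run F
t=21: queue=[B,H] q_used=0 → run B
t=22: queue=[H] q_used=0 → run H
t=23: queue=[H] q_used=1 → run H
t=24: (idle)
t=25: (idle)

running at tick 11 = G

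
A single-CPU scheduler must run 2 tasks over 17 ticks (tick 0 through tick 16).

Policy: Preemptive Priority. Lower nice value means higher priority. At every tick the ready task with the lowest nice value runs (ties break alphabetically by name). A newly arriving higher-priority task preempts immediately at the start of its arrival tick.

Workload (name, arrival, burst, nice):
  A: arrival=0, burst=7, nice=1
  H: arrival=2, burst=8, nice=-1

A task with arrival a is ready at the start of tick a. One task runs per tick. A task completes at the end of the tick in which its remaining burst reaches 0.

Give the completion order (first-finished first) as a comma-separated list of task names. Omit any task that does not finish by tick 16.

t=0: ready={A} → run A
t=1: ready={A} → run A
t=2: ready={A,H} → run H
t=3: ready={A,H} → run H
t=4: ready={A,H} → run H
t=5: ready={A,H} → run H
t=6: ready={A,H} → run H
t=7: ready={A,H} → run H
t=8: ready={A,H} → run H
t=9: ready={A,H} → run H
t=10: ready={A} → run A
t=11: ready={A} → run A
t=12: ready={A} → run A
t=13: ready={A} → run A
t=14: ready={A} → run A
t=15: (idle)
t=16: (idle)

completion order = H, A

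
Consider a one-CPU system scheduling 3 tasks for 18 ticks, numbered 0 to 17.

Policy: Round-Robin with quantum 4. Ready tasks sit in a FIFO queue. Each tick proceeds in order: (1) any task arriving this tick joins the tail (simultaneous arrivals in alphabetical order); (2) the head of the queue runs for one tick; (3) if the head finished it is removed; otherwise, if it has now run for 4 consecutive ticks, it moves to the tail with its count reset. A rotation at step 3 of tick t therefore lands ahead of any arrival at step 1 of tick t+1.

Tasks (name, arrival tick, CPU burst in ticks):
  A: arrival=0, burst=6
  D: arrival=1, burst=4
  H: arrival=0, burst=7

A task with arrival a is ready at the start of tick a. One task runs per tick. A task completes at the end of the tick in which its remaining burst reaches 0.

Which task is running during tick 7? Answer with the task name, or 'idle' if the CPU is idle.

t=0: queue=[A,H] q_used=0 → run A
t=1: queue=[A,H,D] q_used=1 → run A
t=2: queue=[A,H,D] q_used=2 → run A
t=3: queue=[A,H,D] q_used=3 → run A
t=4: queue=[H,D,A] q_used=0 → run H
t=5: queue=[H,D,A] q_used=1 → run H
t=6: queue=[H,D,A] q_used=2 → run H
t=7: queue=[H,D,A] q_used=3 → run H
t=8: queue=[D,A,H] q_used=0 → run D
t=9: queue=[D,A,H] q_used=1 → run D
t=10: queue=[D,A,H] q_used=2 → run D
t=11: queue=[D,A,H] q_used=3 → run D
t=12: queue=[A,H] q_used=0 → run A
t=13: queue=[A,H] q_used=1 → run A
t=14: queue=[H] q_used=0 → run H
t=15: queue=[H] q_used=1 → run H
t=16: queue=[H] q_used=2 → run H
t=17: (idle)

running at tick 7 = H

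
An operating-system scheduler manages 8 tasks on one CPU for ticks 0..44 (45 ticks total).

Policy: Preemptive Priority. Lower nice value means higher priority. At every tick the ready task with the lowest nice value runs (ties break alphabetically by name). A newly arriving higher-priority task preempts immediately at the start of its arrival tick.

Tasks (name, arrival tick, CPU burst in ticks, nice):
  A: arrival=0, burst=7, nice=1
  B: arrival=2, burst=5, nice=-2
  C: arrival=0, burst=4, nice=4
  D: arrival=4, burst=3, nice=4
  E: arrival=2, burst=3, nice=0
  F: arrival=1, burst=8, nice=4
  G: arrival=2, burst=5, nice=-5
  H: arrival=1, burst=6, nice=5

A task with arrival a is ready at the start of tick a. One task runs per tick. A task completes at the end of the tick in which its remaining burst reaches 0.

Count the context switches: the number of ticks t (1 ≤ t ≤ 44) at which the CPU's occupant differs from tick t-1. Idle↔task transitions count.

t=0: ready={A,C} → run A
t=1: ready={A,C,F,H} → run A
t=2: ready={A,B,C,E,F,G,H} → run G
t=3: ready={A,B,C,E,F,G,H} → run G
t=4: ready={A,B,C,D,E,F,G,H} → run G
t=5: ready={A,B,C,D,E,F,G,H} → run G
t=6: ready={A,B,C,D,E,F,G,H} → run G
t=7: ready={A,B,C,D,E,F,H} → run B
t=8: ready={A,B,C,D,E,F,H} → run B
t=9: ready={A,B,C,D,E,F,H} → run B
t=10: ready={A,B,C,D,E,F,H} → run B
t=11: ready={A,B,C,D,E,F,H} → run B
t=12: ready={A,C,D,E,F,H} → run E
t=13: ready={A,C,D,E,F,H} → run E
t=14: ready={A,C,D,E,F,H} → run E
t=15: ready={A,C,D,F,H} → run A
t=16: ready={A,C,D,F,H} → run A
t=17: ready={A,C,D,F,H} → run A
t=18: ready={A,C,D,F,H} → run A
t=19: ready={A,C,D,F,H} → run A
t=20: ready={C,D,F,H} → run C
t=21: ready={C,D,F,H} → run C
t=22: ready={C,D,F,H} → run C
t=23: ready={C,D,F,H} → run C
t=24: ready={D,F,H} → run D
t=25: ready={D,F,H} → run D
t=26: ready={D,F,H} → run D
t=27: ready={F,H} → run F
t=28: ready={F,H} → run F
t=29: ready={F,H} → run F
t=30: ready={F,H} → run F
t=31: ready={F,H} → run F
t=32: ready={F,H} → run F
t=33: ready={F,H} → run F
t=34: ready={F,H} → run F
t=35: ready={H} → run H
t=36: ready={H} → run H
t=37: ready={H} → run H
t=38: ready={H} → run H
t=39: ready={H} → run H
t=40: ready={H} → run H
t=41: (idle)
t=42: (idle)
t=43: (idle)
t=44: (idle)

context switches = 9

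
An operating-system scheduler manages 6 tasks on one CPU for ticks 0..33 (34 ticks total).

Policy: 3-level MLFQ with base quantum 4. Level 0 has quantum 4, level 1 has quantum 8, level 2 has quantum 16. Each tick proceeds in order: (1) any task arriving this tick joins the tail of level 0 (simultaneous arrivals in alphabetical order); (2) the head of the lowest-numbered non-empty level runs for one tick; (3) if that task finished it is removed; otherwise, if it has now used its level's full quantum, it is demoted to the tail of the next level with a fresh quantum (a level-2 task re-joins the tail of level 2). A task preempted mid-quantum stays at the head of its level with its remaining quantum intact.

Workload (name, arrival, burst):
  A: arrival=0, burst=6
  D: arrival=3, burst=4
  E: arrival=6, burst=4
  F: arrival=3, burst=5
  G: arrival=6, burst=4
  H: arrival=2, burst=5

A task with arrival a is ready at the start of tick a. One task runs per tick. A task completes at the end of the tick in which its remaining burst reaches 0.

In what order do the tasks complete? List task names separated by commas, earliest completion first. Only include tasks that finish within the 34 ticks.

t=0: L0/L1/L2 = A/-/- → run A
t=1: L0/L1/L2 = A/-/- → run A
t=2: L0/L1/L2 = AH/-/- → run A
t=3: L0/L1/L2 = AHDF/-/- → run A
t=4: L0/L1/L2 = HDF/A/- → run H
t=5: L0/L1/L2 = HDF/A/- → run H
t=6: L0/L1/L2 = HDFEG/A/- → run H
t=7: L0/L1/L2 = HDFEG/A/- → run H
t=8: L0/L1/L2 = DFEG/AH/- → run D
t=9: L0/L1/L2 = DFEG/AH/- → run D
t=10: L0/L1/L2 = DFEG/AH/- → run D
t=11: L0/L1/L2 = DFEG/AH/- → run D
t=12: L0/L1/L2 = FEG/AH/- → run F
t=13: L0/L1/L2 = FEG/AH/- → run F
t=14: L0/L1/L2 = FEG/AH/- → run F
t=15: L0/L1/L2 = FEG/AH/- → run F
t=16: L0/L1/L2 = EG/AHF/- → run E
t=17: L0/L1/L2 = EG/AHF/- → run E
t=18: L0/L1/L2 = EG/AHF/- → run E
t=19: L0/L1/L2 = EG/AHF/- → run E
t=20: L0/L1/L2 = G/AHF/- → run G
t=21: L0/L1/L2 = G/AHF/- → run G
t=22: L0/L1/L2 = G/AHF/- → run G
t=23: L0/L1/L2 = G/AHF/- → run G
t=24: L0/L1/L2 = -/AHF/- → run A
t=25: L0/L1/L2 = -/AHF/- → run A
t=26: L0/L1/L2 = -/HF/- → run H
t=27: L0/L1/L2 = -/F/- → run F
t=28: (idle)
t=29: (idle)
t=30: (idle)
t=31: (idle)
t=32: (idle)
t=33: (idle)

completion order = D, E, G, A, H, F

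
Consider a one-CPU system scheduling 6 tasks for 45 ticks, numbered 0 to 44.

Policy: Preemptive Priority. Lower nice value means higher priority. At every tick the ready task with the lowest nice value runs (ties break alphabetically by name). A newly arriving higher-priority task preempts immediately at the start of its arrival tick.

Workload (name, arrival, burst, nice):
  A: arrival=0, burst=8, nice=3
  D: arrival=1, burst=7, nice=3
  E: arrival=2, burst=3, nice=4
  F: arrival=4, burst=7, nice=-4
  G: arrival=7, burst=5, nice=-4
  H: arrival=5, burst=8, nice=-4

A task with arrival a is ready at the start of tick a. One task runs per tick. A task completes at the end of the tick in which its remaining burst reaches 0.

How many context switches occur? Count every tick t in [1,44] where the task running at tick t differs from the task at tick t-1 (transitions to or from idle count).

context switches = 7

t=0: ready={A} → run A
t=1: ready={A,D} → run A
t=2: ready={A,D,E} → run A
t=3: ready={A,D,E} → run A
t=4: ready={A,D,E,F} → run F
t=5: ready={A,D,E,F,H} → run F
t=6: ready={A,D,E,F,H} → run F
t=7: ready={A,D,E,F,G,H} → run F
t=8: ready={A,D,E,F,G,H} → run F
t=9: ready={A,D,E,F,G,H} → run F
t=10: ready={A,D,E,F,G,H} → run F
t=11: ready={A,D,E,G,H} → run G
t=12: ready={A,D,E,G,H} → run G
t=13: ready={A,D,E,G,H} → run G
t=14: ready={A,D,E,G,H} → run G
t=15: ready={A,D,E,G,H} → run G
t=16: ready={A,D,E,H} → run H
t=17: ready={A,D,E,H} → run H
t=18: ready={A,D,E,H} → run H
t=19: ready={A,D,E,H} → run H
t=20: ready={A,D,E,H} → run H
t=21: ready={A,D,E,H} → run H
t=22: ready={A,D,E,H} → run H
t=23: ready={A,D,E,H} → run H
t=24: ready={A,D,E} → run A
t=25: ready={A,D,E} → run A
t=26: ready={A,D,E} → run A
t=27: ready={A,D,E} → run A
t=28: ready={D,E} → run D
t=29: ready={D,E} → run D
t=30: ready={D,E} → run D
t=31: ready={D,E} → run D
t=32: ready={D,E} → run D
t=33: ready={D,E} → run D
t=34: ready={D,E} → run D
t=35: ready={E} → run E
t=36: ready={E} → run E
t=37: ready={E} → run E
t=38: (idle)
t=39: (idle)
t=40: (idle)
t=41: (idle)
t=42: (idle)
t=43: (idle)
t=44: (idle)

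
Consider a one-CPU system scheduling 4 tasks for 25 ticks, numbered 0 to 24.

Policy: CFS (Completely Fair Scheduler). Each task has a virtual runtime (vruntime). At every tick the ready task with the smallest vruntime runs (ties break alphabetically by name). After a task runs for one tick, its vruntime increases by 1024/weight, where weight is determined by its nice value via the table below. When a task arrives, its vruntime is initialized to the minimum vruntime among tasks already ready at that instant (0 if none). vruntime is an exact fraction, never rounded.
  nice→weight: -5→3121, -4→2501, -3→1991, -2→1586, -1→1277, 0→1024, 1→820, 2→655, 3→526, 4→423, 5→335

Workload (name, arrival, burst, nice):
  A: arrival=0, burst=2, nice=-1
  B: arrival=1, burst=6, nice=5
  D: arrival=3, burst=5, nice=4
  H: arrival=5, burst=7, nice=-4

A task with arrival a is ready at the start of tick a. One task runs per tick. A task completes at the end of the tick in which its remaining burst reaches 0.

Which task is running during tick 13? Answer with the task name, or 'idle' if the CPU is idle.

running at tick 13 = D

t=0: vr[A=0] → run A
t=1: vr[A=1024/1277 B=1024/1277] → run A
t=2: vr[B=1024/1277] → run B
t=3: vr[B=1650688/427795 D=1650688/427795] → run B
t=4: vr[B=2958336/427795 D=1650688/427795] → run D
t=5: vr[B=2958336/427795 D=1136303104/180957285 H=1136303104/180957285] → run D
t=6: vr[B=2958336/427795 D=1574365184/180957285 H=1136303104/180957285] → run H
t=7: vr[B=2958336/427795 D=1574365184/180957285 H=3027194322944/452574169785] → run H
t=8: vr[B=2958336/427795 D=1574365184/180957285 H=3212494582784/452574169785] → run B
t=9: vr[B=4265984/427795 D=1574365184/180957285 H=3212494582784/452574169785] → run H
t=10: vr[B=4265984/427795 D=1574365184/180957285 H=3397794842624/452574169785] → run H
t=11: vr[B=4265984/427795 D=1574365184/180957285 H=3583095102464/452574169785] → run H
t=12: vr[B=4265984/427795 D=1574365184/180957285 H=3768395362304/452574169785] → run H
t=13: vr[B=4265984/427795 D=1574365184/180957285 H=3953695622144/452574169785] → run D
t=14: vr[B=4265984/427795 D=670809088/60319095 H=3953695622144/452574169785] → run H
t=15: vr[B=4265984/427795 D=670809088/60319095] → run B
t=16: vr[B=5573632/427795 D=670809088/60319095] → run D
t=17: vr[B=5573632/427795 D=2450489344/180957285] → run B
t=18: vr[B=1376256/85559 D=2450489344/180957285] → run D
t=19: vr[B=1376256/85559] → run B
t=20: (idle)
t=21: (idle)
t=22: (idle)
t=23: (idle)
t=24: (idle)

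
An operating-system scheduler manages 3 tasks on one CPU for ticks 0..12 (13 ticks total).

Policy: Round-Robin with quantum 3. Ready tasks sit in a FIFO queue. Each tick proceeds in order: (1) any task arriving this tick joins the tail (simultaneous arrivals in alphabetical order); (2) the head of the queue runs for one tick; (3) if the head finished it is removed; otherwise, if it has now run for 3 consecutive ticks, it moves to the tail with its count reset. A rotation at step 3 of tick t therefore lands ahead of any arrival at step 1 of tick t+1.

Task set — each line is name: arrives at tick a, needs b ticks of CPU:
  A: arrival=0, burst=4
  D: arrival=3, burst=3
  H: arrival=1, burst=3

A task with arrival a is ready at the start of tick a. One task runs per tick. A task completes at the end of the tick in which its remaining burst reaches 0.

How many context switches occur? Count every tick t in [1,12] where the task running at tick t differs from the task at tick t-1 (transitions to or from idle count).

t=0: queue=[A] q_used=0 → run A
t=1: queue=[A,H] q_used=1 → run A
t=2: queue=[A,H] q_used=2 → run A
t=3: queue=[H,A,D] q_used=0 → run H
t=4: queue=[H,A,D] q_used=1 → run H
t=5: queue=[H,A,D] q_used=2 → run H
t=6: queue=[A,D] q_used=0 → run A
t=7: queue=[D] q_used=0 → run D
t=8: queue=[D] q_used=1 → run D
t=9: queue=[D] q_used=2 → run D
t=10: (idle)
t=11: (idle)
t=12: (idle)

context switches = 4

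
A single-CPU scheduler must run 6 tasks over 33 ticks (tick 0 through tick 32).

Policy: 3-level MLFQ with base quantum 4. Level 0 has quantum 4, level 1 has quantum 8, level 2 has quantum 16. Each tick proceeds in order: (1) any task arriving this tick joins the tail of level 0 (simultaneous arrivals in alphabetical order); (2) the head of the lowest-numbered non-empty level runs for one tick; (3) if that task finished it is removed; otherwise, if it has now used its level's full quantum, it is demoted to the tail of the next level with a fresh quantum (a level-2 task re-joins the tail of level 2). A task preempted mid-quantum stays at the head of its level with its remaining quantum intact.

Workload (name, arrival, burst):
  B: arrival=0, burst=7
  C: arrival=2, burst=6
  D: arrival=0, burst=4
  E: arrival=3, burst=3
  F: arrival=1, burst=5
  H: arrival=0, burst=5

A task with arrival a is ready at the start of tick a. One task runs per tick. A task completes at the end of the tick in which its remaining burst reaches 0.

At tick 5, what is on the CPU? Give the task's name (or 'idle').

running at tick 5 = D

t=0: L0/L1/L2 = BDH/-/- → run B
t=1: L0/L1/L2 = BDHF/-/- → run B
t=2: L0/L1/L2 = BDHFC/-/- → run B
t=3: L0/L1/L2 = BDHFCE/-/- → run B
t=4: L0/L1/L2 = DHFCE/B/- → run D
t=5: L0/L1/L2 = DHFCE/B/- → run D
t=6: L0/L1/L2 = DHFCE/B/- → run D
t=7: L0/L1/L2 = DHFCE/B/- → run D
t=8: L0/L1/L2 = HFCE/B/- → run H
t=9: L0/L1/L2 = HFCE/B/- → run H
t=10: L0/L1/L2 = HFCE/B/- → run H
t=11: L0/L1/L2 = HFCE/B/- → run H
t=12: L0/L1/L2 = FCE/BH/- → run F
t=13: L0/L1/L2 = FCE/BH/- → run F
t=14: L0/L1/L2 = FCE/BH/- → run F
t=15: L0/L1/L2 = FCE/BH/- → run F
t=16: L0/L1/L2 = CE/BHF/- → run C
t=17: L0/L1/L2 = CE/BHF/- → run C
t=18: L0/L1/L2 = CE/BHF/- → run C
t=19: L0/L1/L2 = CE/BHF/- → run C
t=20: L0/L1/L2 = E/BHFC/- → run E
t=21: L0/L1/L2 = E/BHFC/- → run E
t=22: L0/L1/L2 = E/BHFC/- → run E
t=23: L0/L1/L2 = -/BHFC/- → run B
t=24: L0/L1/L2 = -/BHFC/- → run B
t=25: L0/L1/L2 = -/BHFC/- → run B
t=26: L0/L1/L2 = -/HFC/- → run H
t=27: L0/L1/L2 = -/FC/- → run F
t=28: L0/L1/L2 = -/C/- → run C
t=29: L0/L1/L2 = -/C/- → run C
t=30: (idle)
t=31: (idle)
t=32: (idle)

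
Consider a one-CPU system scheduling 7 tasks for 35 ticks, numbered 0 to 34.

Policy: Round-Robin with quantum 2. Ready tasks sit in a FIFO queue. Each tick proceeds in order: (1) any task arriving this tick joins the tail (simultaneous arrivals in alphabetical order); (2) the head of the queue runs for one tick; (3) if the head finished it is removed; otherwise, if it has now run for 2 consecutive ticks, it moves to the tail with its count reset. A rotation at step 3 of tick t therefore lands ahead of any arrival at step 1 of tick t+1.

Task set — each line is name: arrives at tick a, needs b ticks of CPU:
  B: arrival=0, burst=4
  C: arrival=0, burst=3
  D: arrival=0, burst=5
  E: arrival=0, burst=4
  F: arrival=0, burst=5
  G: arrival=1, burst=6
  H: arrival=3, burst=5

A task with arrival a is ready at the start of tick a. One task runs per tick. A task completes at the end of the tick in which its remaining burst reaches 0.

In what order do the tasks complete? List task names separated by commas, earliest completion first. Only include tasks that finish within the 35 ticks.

completion order = B, C, E, D, F, G, H

t=0: queue=[B,C,D,E,F] q_used=0 → run B
t=1: queue=[B,C,D,E,F,G] q_used=1 → run B
t=2: queue=[C,D,E,F,G,B] q_used=0 → run C
t=3: queue=[C,D,E,F,G,B,H] q_used=1 → run C
t=4: queue=[D,E,F,G,B,H,C] q_used=0 → run D
t=5: queue=[D,E,F,G,B,H,C] q_used=1 → run D
t=6: queue=[E,F,G,B,H,C,D] q_used=0 → run E
t=7: queue=[E,F,G,B,H,C,D] q_used=1 → run E
t=8: queue=[F,G,B,H,C,D,E] q_used=0 → run F
t=9: queue=[F,G,B,H,C,D,E] q_used=1 → run F
t=10: queue=[G,B,H,C,D,E,F] q_used=0 → run G
t=11: queue=[G,B,H,C,D,E,F] q_used=1 → run G
t=12: queue=[B,H,C,D,E,F,G] q_used=0 → run B
t=13: queue=[B,H,C,D,E,F,G] q_used=1 → run B
t=14: queue=[H,C,D,E,F,G] q_used=0 → run H
t=15: queue=[H,C,D,E,F,G] q_used=1 → run H
t=16: queue=[C,D,E,F,G,H] q_used=0 → run C
t=17: queue=[D,E,F,G,H] q_used=0 → run D
t=18: queue=[D,E,F,G,H] q_used=1 → run D
t=19: queue=[E,F,G,H,D] q_used=0 → run E
t=20: queue=[E,F,G,H,D] q_used=1 → run E
t=21: queue=[F,G,H,D] q_used=0 → run F
t=22: queue=[F,G,H,D] q_used=1 → run F
t=23: queue=[G,H,D,F] q_used=0 → run G
t=24: queue=[G,H,D,F] q_used=1 → run G
t=25: queue=[H,D,F,G] q_used=0 → run H
t=26: queue=[H,D,F,G] q_used=1 → run H
t=27: queue=[D,F,G,H] q_used=0 → run D
t=28: queue=[F,G,H] q_used=0 → run F
t=29: queue=[G,H] q_used=0 → run G
t=30: queue=[G,H] q_used=1 → run G
t=31: queue=[H] q_used=0 → run H
t=32: (idle)
t=33: (idle)
t=34: (idle)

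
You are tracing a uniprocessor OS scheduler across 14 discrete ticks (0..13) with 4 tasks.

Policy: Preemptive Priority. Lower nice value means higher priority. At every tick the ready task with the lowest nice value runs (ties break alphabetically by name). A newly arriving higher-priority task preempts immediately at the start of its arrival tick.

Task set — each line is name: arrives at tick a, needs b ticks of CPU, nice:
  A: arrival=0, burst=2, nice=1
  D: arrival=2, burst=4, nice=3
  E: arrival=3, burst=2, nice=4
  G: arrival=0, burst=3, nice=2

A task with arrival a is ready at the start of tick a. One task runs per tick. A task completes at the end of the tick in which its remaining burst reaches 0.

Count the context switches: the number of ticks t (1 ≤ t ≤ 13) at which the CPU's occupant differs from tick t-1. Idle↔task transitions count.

t=0: ready={A,G} → run A
t=1: ready={A,G} → run A
t=2: ready={D,G} → run G
t=3: ready={D,E,G} → run G
t=4: ready={D,E,G} → run G
t=5: ready={D,E} → run D
t=6: ready={D,E} → run D
t=7: ready={D,E} → run D
t=8: ready={D,E} → run D
t=9: ready={E} → run E
t=10: ready={E} → run E
t=11: (idle)
t=12: (idle)
t=13: (idle)

context switches = 4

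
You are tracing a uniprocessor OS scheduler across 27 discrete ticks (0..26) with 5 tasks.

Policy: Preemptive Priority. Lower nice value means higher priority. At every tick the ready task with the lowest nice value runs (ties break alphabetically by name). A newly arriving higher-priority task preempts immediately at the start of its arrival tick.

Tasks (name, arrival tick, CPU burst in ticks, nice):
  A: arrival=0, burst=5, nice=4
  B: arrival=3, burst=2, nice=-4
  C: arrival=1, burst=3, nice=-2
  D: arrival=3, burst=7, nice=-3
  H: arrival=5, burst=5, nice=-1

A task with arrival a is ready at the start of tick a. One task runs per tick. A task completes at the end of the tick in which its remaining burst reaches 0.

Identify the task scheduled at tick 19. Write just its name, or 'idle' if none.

t=0: ready={A} → run A
t=1: ready={A,C} → run C
t=2: ready={A,C} → run C
t=3: ready={A,B,C,D} → run B
t=4: ready={A,B,C,D} → run B
t=5: ready={A,C,D,H} → run D
t=6: ready={A,C,D,H} → run D
t=7: ready={A,C,D,H} → run D
t=8: ready={A,C,D,H} → run D
t=9: ready={A,C,D,H} → run D
t=10: ready={A,C,D,H} → run D
t=11: ready={A,C,D,H} → run D
t=12: ready={A,C,H} → run C
t=13: ready={A,H} → run H
t=14: ready={A,H} → run H
t=15: ready={A,H} → run H
t=16: ready={A,H} → run H
t=17: ready={A,H} → run H
t=18: ready={A} → run A
t=19: ready={A} → run A
t=20: ready={A} → run A
t=21: ready={A} → run A
t=22: (idle)
t=23: (idle)
t=24: (idle)
t=25: (idle)
t=26: (idle)

running at tick 19 = A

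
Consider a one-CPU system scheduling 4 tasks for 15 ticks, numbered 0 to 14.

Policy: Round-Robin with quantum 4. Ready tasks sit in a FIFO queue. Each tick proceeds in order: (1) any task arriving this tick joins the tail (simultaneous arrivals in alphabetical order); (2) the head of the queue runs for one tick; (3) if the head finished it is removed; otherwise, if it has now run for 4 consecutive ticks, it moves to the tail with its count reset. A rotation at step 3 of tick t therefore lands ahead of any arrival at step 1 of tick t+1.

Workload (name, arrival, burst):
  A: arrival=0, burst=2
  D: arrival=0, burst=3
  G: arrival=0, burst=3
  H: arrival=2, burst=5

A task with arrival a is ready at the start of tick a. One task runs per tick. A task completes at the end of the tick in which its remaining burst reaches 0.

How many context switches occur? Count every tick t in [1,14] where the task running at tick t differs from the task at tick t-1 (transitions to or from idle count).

t=0: queue=[A,D,G] q_used=0 → run A
t=1: queue=[A,D,G] q_used=1 → run A
t=2: queue=[D,G,H] q_used=0 → run D
t=3: queue=[D,G,H] q_used=1 → run D
t=4: queue=[D,G,H] q_used=2 → run D
t=5: queue=[G,H] q_used=0 → run G
t=6: queue=[G,H] q_used=1 → run G
t=7: queue=[G,H] q_used=2 → run G
t=8: queue=[H] q_used=0 → run H
t=9: queue=[H] q_used=1 → run H
t=10: queue=[H] q_used=2 → run H
t=11: queue=[H] q_used=3 → run H
t=12: queue=[H] q_used=0 → run H
t=13: (idle)
t=14: (idle)

context switches = 4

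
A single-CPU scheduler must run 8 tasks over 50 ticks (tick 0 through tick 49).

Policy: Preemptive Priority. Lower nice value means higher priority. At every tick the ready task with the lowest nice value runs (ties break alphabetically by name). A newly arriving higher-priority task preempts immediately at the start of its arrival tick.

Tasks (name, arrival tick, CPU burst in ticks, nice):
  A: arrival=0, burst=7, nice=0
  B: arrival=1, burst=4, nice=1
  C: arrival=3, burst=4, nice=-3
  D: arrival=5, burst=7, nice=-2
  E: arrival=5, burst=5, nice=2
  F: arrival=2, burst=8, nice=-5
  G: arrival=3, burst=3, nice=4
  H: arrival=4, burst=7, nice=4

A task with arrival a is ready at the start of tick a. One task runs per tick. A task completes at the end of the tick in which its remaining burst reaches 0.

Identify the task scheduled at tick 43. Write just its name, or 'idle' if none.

running at tick 43 = H

t=0: ready={A} → run A
t=1: ready={A,B} → run A
t=2: ready={A,B,F} → run F
t=3: ready={A,B,C,F,G} → run F
t=4: ready={A,B,C,F,G,H} → run F
t=5: ready={A,B,C,D,E,F,G,H} → run F
t=6: ready={A,B,C,D,E,F,G,H} → run F
t=7: ready={A,B,C,D,E,F,G,H} → run F
t=8: ready={A,B,C,D,E,F,G,H} → run F
t=9: ready={A,B,C,D,E,F,G,H} → run F
t=10: ready={A,B,C,D,E,G,H} → run C
t=11: ready={A,B,C,D,E,G,H} → run C
t=12: ready={A,B,C,D,E,G,H} → run C
t=13: ready={A,B,C,D,E,G,H} → run C
t=14: ready={A,B,D,E,G,H} → run D
t=15: ready={A,B,D,E,G,H} → run D
t=16: ready={A,B,D,E,G,H} → run D
t=17: ready={A,B,D,E,G,H} → run D
t=18: ready={A,B,D,E,G,H} → run D
t=19: ready={A,B,D,E,G,H} → run D
t=20: ready={A,B,D,E,G,H} → run D
t=21: ready={A,B,E,G,H} → run A
t=22: ready={A,B,E,G,H} → run A
t=23: ready={A,B,E,G,H} → run A
t=24: ready={A,B,E,G,H} → run A
t=25: ready={A,B,E,G,H} → run A
t=26: ready={B,E,G,H} → run B
t=27: ready={B,E,G,H} → run B
t=28: ready={B,E,G,H} → run B
t=29: ready={B,E,G,H} → run B
t=30: ready={E,G,H} → run E
t=31: ready={E,G,H} → run E
t=32: ready={E,G,H} → run E
t=33: ready={E,G,H} → run E
t=34: ready={E,G,H} → run E
t=35: ready={G,H} → run G
t=36: ready={G,H} → run G
t=37: ready={G,H} → run G
t=38: ready={H} → run H
t=39: ready={H} → run H
t=40: ready={H} → run H
t=41: ready={H} → run H
t=42: ready={H} → run H
t=43: ready={H} → run H
t=44: ready={H} → run H
t=45: (idle)
t=46: (idle)
t=47: (idle)
t=48: (idle)
t=49: (idle)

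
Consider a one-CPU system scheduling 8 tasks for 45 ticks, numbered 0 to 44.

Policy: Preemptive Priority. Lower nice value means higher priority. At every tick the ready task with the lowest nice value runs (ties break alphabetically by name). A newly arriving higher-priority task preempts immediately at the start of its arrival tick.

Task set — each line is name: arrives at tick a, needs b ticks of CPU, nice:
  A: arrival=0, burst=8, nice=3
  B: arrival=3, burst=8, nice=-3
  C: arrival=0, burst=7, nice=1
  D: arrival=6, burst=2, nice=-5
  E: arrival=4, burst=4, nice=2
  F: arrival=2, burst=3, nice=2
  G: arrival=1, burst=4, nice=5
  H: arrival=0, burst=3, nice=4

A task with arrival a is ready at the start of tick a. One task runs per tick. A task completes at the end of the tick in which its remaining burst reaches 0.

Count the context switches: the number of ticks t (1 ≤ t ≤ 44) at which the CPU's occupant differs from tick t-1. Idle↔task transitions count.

context switches = 10

t=0: ready={A,C,H} → run C
t=1: ready={A,C,G,H} → run C
t=2: ready={A,C,F,G,H} → run C
t=3: ready={A,B,C,F,G,H} → run B
t=4: ready={A,B,C,E,F,G,H} → run B
t=5: ready={A,B,C,E,F,G,H} → run B
t=6: ready={A,B,C,D,E,F,G,H} → run D
t=7: ready={A,B,C,D,E,F,G,H} → run D
t=8: ready={A,B,C,E,F,G,H} → run B
t=9: ready={A,B,C,E,F,G,H} → run B
t=10: ready={A,B,C,E,F,G,H} → run B
t=11: ready={A,B,C,E,F,G,H} → run B
t=12: ready={A,B,C,E,F,G,H} → run B
t=13: ready={A,C,E,F,G,H} → run C
t=14: ready={A,C,E,F,G,H} → run C
t=15: ready={A,C,E,F,G,H} → run C
t=16: ready={A,C,E,F,G,H} → run C
t=17: ready={A,E,F,G,H} → run E
t=18: ready={A,E,F,G,H} → run E
t=19: ready={A,E,F,G,H} → run E
t=20: ready={A,E,F,G,H} → run E
t=21: ready={A,F,G,H} → run F
t=22: ready={A,F,G,H} → run F
t=23: ready={A,F,G,H} → run F
t=24: ready={A,G,H} → run A
t=25: ready={A,G,H} → run A
t=26: ready={A,G,H} → run A
t=27: ready={A,G,H} → run A
t=28: ready={A,G,H} → run A
t=29: ready={A,G,H} → run A
t=30: ready={A,G,H} → run A
t=31: ready={A,G,H} → run A
t=32: ready={G,H} → run H
t=33: ready={G,H} → run H
t=34: ready={G,H} → run H
t=35: ready={G} → run G
t=36: ready={G} → run G
t=37: ready={G} → run G
t=38: ready={G} → run G
t=39: (idle)
t=40: (idle)
t=41: (idle)
t=42: (idle)
t=43: (idle)
t=44: (idle)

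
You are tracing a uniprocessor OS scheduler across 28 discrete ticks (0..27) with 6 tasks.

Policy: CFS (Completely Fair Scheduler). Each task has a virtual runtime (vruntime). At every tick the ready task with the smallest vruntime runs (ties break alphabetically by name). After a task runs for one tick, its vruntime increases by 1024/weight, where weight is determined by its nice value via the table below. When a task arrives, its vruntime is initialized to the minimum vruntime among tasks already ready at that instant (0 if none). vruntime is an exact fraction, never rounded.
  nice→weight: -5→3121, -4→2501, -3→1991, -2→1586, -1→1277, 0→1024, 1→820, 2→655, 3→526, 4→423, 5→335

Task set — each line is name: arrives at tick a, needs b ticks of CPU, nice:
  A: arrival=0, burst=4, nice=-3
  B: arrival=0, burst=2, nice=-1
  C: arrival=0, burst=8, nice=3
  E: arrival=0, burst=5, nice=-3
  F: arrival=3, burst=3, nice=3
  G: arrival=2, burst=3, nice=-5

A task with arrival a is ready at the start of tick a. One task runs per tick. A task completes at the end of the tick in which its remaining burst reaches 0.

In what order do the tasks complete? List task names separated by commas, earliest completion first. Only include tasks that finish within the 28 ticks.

completion order = G, B, A, E, F, C

t=0: vr[A=0 B=0 C=0 E=0] → run A
t=1: vr[A=1024/1991 B=0 C=0 E=0] → run B
t=2: vr[A=1024/1991 B=1024/1277 C=0 E=0 G=0] → run C
t=3: vr[A=1024/1991 B=1024/1277 C=512/263 E=0 F=0 G=0] → run E
t=4: vr[A=1024/1991 B=1024/1277 C=512/263 E=1024/1991 F=0 G=0] → run F
t=5: vr[A=1024/1991 B=1024/1277 C=512/263 E=1024/1991 F=512/263 G=0] → run G
t=6: vr[A=1024/1991 B=1024/1277 C=512/263 E=1024/1991 F=512/263 G=1024/3121] → run G
t=7: vr[A=1024/1991 B=1024/1277 C=512/263 E=1024/1991 F=512/263 G=2048/3121] → run A
t=8: vr[A=2048/1991 B=1024/1277 C=512/263 E=1024/1991 F=512/263 G=2048/3121] → run E
t=9: vr[A=2048/1991 B=1024/1277 C=512/263 E=2048/1991 F=512/263 G=2048/3121] → run G
t=10: vr[A=2048/1991 B=1024/1277 C=512/263 E=2048/1991 F=512/263] → run B
t=11: vr[A=2048/1991 C=512/263 E=2048/1991 F=512/263] → run A
t=12: vr[A=3072/1991 C=512/263 E=2048/1991 F=512/263] → run E
t=13: vr[A=3072/1991 C=512/263 E=3072/1991 F=512/263] → run A
t=14: vr[C=512/263 E=3072/1991 F=512/263] → run E
t=15: vr[C=512/263 E=4096/1991 F=512/263] → run C
t=16: vr[C=1024/263 E=4096/1991 F=512/263] → run F
t=17: vr[C=1024/263 E=4096/1991 F=1024/263] → run E
t=18: vr[C=1024/263 F=1024/263] → run C
t=19: vr[C=1536/263 F=1024/263] → run F
t=20: vr[C=1536/263] → run C
t=21: vr[C=2048/263] → run C
t=22: vr[C=2560/263] → run C
t=23: vr[C=3072/263] → run C
t=24: vr[C=3584/263] → run C
t=25: (idle)
t=26: (idle)
t=27: (idle)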